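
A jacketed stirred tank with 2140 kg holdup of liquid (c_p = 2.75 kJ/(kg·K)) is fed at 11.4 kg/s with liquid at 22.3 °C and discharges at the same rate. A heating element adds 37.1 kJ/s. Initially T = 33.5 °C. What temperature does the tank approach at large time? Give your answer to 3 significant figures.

First-law balance (no shaft work): M c_p dT/dt = ṁ c_p (T_in − T) + 37.1.
At steady state dT/dt = 0 ⇒ T_ss = T_in + Q̇/(ṁ c_p) = 22.3 + 37.1/(11.4·2.75) = 23.483 °C.

23.5 °C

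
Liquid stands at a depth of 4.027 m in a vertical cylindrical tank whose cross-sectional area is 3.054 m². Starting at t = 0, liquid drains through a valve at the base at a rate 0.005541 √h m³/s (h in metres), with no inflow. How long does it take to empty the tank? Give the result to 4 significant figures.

A dh/dt = −Q_out = −0.005541 √h.
∫ h^(−1/2) dh = −(0.005541/A) ∫ dt, giving 2√h = 2√h₀ − (0.005541/A) t.
Tank is empty when √h = 0: t_empty = 2A√h₀/0.005541.
t_empty = 2·3.054·√4.027/0.005541 = 6.10800·2.00674/0.005541 = 2212.08 s.

2212 s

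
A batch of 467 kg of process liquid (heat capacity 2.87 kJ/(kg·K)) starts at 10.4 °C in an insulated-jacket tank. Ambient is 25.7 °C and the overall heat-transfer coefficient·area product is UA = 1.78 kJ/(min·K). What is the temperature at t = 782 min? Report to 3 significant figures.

Energy balance: M c_p dT/dt = −UA(T − T_amb).
dT/dt = (T_ss − T)/τ with T_ss = T_amb = 25.700 °C, τ = M c_p/UA = 467·2.87/1.78 = 752.97 min.
Solution: T(t) = T_ss + (T₀ − T_ss) e^(−t/τ).
T(782) = 25.700 + (-15.300)·0.35397 = 20.284 °C.

20.3 °C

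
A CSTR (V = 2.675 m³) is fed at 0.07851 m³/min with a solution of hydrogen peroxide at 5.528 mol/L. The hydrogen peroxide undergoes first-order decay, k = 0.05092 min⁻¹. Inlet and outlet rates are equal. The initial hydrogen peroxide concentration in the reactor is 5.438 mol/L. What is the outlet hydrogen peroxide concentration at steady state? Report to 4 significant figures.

2.021 mol/L

V dC/dt = Q(C_in − C) − k V C.
At steady state: 0 = Q C_in − (Q + kV) C_ss, so C_ss = Q C_in/(Q + kV).
C_ss = 0.07851·5.528/(0.07851 + 0.05092·2.675) = 0.434003/0.214721 = 2.02124 mol/L.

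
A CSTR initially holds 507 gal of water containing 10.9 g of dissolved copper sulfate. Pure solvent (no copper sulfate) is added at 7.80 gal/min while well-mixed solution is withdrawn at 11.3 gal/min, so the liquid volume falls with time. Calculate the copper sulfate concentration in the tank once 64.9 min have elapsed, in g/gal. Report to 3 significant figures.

Let m(t) be the amount of copper sulfate. Volume: V(t) = V₀ + (Q_in − Q_out) t = 507 − 3.5000 t; V(64.9) = 279.85 gal.
Solute balance: dm/dt = 0 − Q_out C = −Q_out m/V(t).
dm/m = −Q_out dt/(V₀ − 3.5000 t); integrating gives ln(m/m₀) = −(Q_out/(Q_in−Q_out)) ln(V/V₀).
m = m₀ (V₀/V)^(Q_out/(Q_in−Q_out)) = 10.9 × (507/279.85)^(-3.2286) = 1.6003 g.
C = m/V = 1.6003/279.85 = 0.0057182 g/gal.

0.00572 g/gal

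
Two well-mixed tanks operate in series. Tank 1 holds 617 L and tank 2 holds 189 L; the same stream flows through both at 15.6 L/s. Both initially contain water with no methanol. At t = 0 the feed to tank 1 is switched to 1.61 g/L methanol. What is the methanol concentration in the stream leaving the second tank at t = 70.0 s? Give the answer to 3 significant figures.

Time constants: τᵢ = Vᵢ/Q for each well-mixed tank.
τ₁ = 617/15.6 = 39.551 s; τ₂ = 189/15.6 = 12.115 s.
Tank 1: C₁ = C_in(1 − e^(−t/τ₁)). Tank 2 (τ₁ ≠ τ₂): C₂ = C_in[1 − (τ₁ e^(−t/τ₁) − τ₂ e^(−t/τ₂))/(τ₁ − τ₂)].
At t = 70.0: e^(−t/τ₁) = 0.17036, e^(−t/τ₂) = 0.0030956.
C₂ = 1.61·[1 − (39.551·0.17036 − 12.115·0.0030956)/(27.436)] = 1.61·0.75578 = 1.2168 g/L.

1.22 g/L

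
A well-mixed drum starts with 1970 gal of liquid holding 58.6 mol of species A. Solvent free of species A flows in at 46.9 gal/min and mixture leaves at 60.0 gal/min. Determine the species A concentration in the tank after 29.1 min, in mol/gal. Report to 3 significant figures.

0.0138 mol/gal

Total volume: dV/dt = Q_in − Q_out = -13.100 gal/min, so V(t) = 1970 − 13.100 t and V(29.1) = 1588.8 gal.
Species balance (pure solvent in): dm/dt = −Q_out · m/V(t).
Separate: dm/m = −Q_out dt/V(t) ⇒ ln(m/m₀) = −(Q_out/(Q_in−Q_out)) ln(V/V₀).
m = m₀ (V₀/V)^(Q_out/(Q_in−Q_out)) = 58.6 × (1970/1588.8)^(-4.5802) = 21.883 mol.
C = m/V = 21.883/1588.8 = 0.013774 mol/gal.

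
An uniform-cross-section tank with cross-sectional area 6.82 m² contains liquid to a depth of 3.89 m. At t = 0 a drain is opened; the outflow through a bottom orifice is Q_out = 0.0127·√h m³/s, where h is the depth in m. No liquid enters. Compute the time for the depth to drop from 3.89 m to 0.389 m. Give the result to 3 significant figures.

1450 s

With no inflow, A dh/dt = −0.0127 √h.
Separate and integrate: 2(√h − √h₀) = −(0.0127/A) t.
t = 2A(√h₀ − √h)/0.0127 = 2·6.82·(√3.89 − √0.389)/0.0127
  = 13.640 × (1.9723 − 0.62370) / 0.0127 = 1448.4 s.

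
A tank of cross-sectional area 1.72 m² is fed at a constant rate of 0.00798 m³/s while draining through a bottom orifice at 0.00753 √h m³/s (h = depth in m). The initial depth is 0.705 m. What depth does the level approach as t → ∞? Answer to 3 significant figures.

Volume balance on the tank: A dh/dt = Q_in − 0.00753 √h. At steady state dh/dt = 0:
Q_in = 0.00753 √h_ss ⇒ √h_ss = 0.00798/0.00753 = 1.0598.
h_ss = 1.0598² = 1.1231 m. (Since h₀ = 0.705 m < h_ss, the level will rise toward this value.)

1.12 m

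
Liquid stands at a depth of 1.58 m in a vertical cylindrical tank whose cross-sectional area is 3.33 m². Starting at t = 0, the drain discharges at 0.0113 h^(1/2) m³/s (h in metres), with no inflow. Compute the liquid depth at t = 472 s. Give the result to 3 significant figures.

0.208 m

A dh/dt = −Q_out = −0.0113 √h.
Separate and integrate: 2(√h − √h₀) = −(0.0113/A) t.
√h = √1.58 − 0.0113·472/(2·3.33) = 1.2570 − 0.80084 = 0.45614.
h = 0.45614² = 0.20806 m.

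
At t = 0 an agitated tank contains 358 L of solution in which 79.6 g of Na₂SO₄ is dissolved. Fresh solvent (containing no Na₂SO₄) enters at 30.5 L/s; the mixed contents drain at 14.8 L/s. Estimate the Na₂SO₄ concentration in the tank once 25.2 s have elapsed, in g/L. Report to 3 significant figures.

Let m(t) be the amount of Na₂SO₄. Volume: V(t) = V₀ + (Q_in − Q_out) t = 358 + 15.700 t; V(25.2) = 753.64 L.
Species balance (pure solvent in): dm/dt = −Q_out · m/V(t).
Separate: dm/m = −Q_out dt/V(t) ⇒ ln(m/m₀) = −(Q_out/(Q_in−Q_out)) ln(V/V₀).
m = m₀ (V₀/V)^(Q_out/(Q_in−Q_out)) = 79.6 × (358/753.64)^(0.94268) = 39.461 g.
C = m/V = 39.461/753.64 = 0.052360 g/L.

0.0524 g/L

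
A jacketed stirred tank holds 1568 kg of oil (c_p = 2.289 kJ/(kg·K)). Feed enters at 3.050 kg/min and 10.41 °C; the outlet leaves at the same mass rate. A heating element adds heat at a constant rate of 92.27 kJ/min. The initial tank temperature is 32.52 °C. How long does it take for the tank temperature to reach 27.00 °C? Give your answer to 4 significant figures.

M c_p dT/dt = ṁ c_p (T_in − T) + Q̇.
τ = M/ṁ = 514.098 min; T_ss = T_in + Q̇/(ṁ c_p) = 23.6265 °C.
T(t) = T_ss + (T₀ − T_ss) e^(−t/τ). Set T = 27.00:
e^(−t/τ) = (27.00 − 23.6265)/(32.52 − 23.6265) = 0.379325
t = −514.098 · ln(0.379325) = 498.347 min.

498.3 min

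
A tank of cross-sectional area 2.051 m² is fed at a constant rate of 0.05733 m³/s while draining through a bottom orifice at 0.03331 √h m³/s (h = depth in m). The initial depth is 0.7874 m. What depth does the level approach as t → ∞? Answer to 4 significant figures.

Level balance: A dh/dt = 0.05733 − 0.03331 √h. Setting dh/dt = 0:
Q_in = 0.03331 √h_ss ⇒ √h_ss = 0.05733/0.03331 = 1.72110.
h_ss = 1.72110² = 2.96220 m. (Since h₀ = 0.7874 m < h_ss, the level will rise toward this value.)

2.962 m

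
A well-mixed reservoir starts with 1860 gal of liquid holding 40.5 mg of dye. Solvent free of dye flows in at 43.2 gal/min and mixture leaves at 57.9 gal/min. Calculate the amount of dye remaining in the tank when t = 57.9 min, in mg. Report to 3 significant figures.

Total volume: dV/dt = Q_in − Q_out = -14.700 gal/min, so V(t) = 1860 − 14.700 t and V(57.9) = 1008.9 gal.
Species balance (pure solvent in): dm/dt = −Q_out · m/V(t).
dm/m = −Q_out dt/(V₀ − 14.700 t); integrating gives ln(m/m₀) = −(Q_out/(Q_in−Q_out)) ln(V/V₀).
m = m₀ (V₀/V)^(Q_out/(Q_in−Q_out)) = 40.5 × (1860/1008.9)^(-3.9388) = 3.6392 mg.

3.64 mg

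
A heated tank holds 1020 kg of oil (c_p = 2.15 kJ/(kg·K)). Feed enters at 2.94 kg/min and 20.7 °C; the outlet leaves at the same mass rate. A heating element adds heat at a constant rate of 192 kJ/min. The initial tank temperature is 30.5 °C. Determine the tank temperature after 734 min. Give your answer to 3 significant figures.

48.6 °C

M c_p dT/dt = ṁ c_p (T_in − T) + Q̇.
τ = M/ṁ = 346.94 min; T_ss = T_in + Q̇/(ṁ c_p) = 20.7 + 192/(2.94·2.15) = 51.075 °C.
Solution: T(t) = T_ss + (T₀ − T_ss) e^(−t/τ).
T(734) = 51.075 + (-20.575)·e^(−734/346.94) = 51.075 + (-20.575)·0.12056 = 48.595 °C.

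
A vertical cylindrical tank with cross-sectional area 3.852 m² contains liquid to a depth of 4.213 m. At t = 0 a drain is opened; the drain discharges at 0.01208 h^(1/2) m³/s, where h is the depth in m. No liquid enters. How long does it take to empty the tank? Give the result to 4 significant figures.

Volume balance on the tank: A dh/dt = −0.01208 √h.
Separate and integrate: 2(√h − √h₀) = −(0.01208/A) t.
Tank is empty when √h = 0: t_empty = 2A√h₀/0.01208.
t_empty = 2·3.852·√4.213/0.01208 = 7.70400·2.05256/0.01208 = 1309.02 s.

1309 s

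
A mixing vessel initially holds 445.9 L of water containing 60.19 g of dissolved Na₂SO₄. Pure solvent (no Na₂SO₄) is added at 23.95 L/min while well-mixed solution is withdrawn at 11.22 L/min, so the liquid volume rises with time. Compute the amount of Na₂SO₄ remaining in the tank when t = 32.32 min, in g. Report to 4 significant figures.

33.83 g

Let m(t) be the amount of Na₂SO₄. Volume: V(t) = V₀ + (Q_in − Q_out) t = 445.9 + 12.7300 t; V(32.32) = 857.334 L.
No Na₂SO₄ enters, so dm/dt = −Q_out · (m/V).
dm/m = −Q_out dt/(V₀ + 12.7300 t); integrating gives ln(m/m₀) = −(Q_out/(Q_in−Q_out)) ln(V/V₀).
m = m₀ (V₀/V)^(Q_out/(Q_in−Q_out)) = 60.19 × (445.9/857.334)^(0.881383) = 33.8290 g.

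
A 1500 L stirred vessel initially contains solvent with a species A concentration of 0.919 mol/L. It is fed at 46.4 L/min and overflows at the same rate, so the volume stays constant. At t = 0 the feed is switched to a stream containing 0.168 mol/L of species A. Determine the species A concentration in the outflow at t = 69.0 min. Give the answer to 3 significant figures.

0.257 mol/L

Mass balance on the solute (V constant): V dC/dt = Q(C_in − C).
Rewrite as dC/dt + C/τ = C_in/τ, τ = V/Q = 32.328 min.
Solution: C(t) = C_in + (C₀ − C_in) e^(−t/τ).
C(69.0) = 0.168 + (0.919 − 0.168)·e^(−69.0/32.328) = 0.168 + (0.75100)·0.11832 = 0.25685 mol/L.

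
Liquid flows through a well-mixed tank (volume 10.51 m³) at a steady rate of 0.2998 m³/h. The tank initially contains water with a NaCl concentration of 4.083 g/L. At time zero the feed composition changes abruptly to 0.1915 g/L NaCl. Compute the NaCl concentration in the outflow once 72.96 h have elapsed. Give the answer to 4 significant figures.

0.6771 g/L

Accumulation = in − out for the solute gives V dC/dt = Q(C_in − C).
So dC/dt = (C_in − C)/τ with τ = V/Q = 10.51/0.2998 = 35.0567 h.
C approaches C_in exponentially: C(t) = C_in + (C₀ − C_in) e^(−t/τ).
C(72.96) = 0.1915 + (4.083 − 0.1915)·e^(−72.96/35.0567) = 0.1915 + (3.89150)·0.124780 = 0.677083 g/L.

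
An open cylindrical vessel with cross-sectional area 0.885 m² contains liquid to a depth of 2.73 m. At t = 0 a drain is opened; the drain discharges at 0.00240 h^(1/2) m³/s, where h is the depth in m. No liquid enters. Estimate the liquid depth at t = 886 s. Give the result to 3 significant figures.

Accumulation of liquid (constant cross-section A): A dh/dt = −0.00240 √h.
∫ h^(−1/2) dh = −(0.00240/A) ∫ dt, giving 2√h = 2√h₀ − (0.00240/A) t.
√h = √2.73 − 0.00240·886/(2·0.885) = 1.6523 − 1.2014 = 0.45092.
h = 0.45092² = 0.20332 m.

0.203 m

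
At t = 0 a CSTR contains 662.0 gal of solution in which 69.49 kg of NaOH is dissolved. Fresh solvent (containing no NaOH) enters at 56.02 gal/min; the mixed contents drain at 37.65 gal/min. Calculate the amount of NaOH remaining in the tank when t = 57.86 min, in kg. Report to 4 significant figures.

9.761 kg

Let m(t) be the amount of NaOH. Volume: V(t) = V₀ + (Q_in − Q_out) t = 662.0 + 18.3700 t; V(57.86) = 1724.89 gal.
Species balance (pure solvent in): dm/dt = −Q_out · m/V(t).
dm/m = −Q_out dt/(V₀ + 18.3700 t); integrating gives ln(m/m₀) = −(Q_out/(Q_in−Q_out)) ln(V/V₀).
m = m₀ (V₀/V)^(Q_out/(Q_in−Q_out)) = 69.49 × (662.0/1724.89)^(2.04954) = 9.76144 kg.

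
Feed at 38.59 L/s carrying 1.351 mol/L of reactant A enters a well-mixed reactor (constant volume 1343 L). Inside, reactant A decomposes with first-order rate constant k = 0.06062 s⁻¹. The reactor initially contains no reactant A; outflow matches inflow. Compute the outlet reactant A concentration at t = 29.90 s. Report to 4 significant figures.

Species balance: V dC/dt = Q C_in − Q C − k V C.
dC/dt = (Q/V) C_in − (Q/V + k) C; effective rate a = Q/V + k = 0.0287342 + 0.06062 = 0.0893542 s⁻¹.
C_ss = Q C_in/(Q + kV) = 0.434449 mol/L; C(t) = C_ss + (C₀ − C_ss) e^(−a t).
C(29.90) = 0.434449 + (-0.434449)·e^(−0.0893542·29.90) = 0.434449 + (-0.434449)·0.0691353 = 0.404414 mol/L.

0.4044 mol/L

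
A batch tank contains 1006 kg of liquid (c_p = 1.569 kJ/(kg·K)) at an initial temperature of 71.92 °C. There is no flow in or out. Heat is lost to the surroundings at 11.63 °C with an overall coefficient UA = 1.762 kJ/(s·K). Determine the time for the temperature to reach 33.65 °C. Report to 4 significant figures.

First-law balance (no shaft work): M c_p dT/dt = −UA(T − T_amb).
τ = M c_p/UA = 895.808 s; T_ss = T_amb = 11.6300 °C.
T(t) = T_ss + (T₀ − T_ss)e^(−t/τ); set T = 33.65:
t = −τ ln[(T − T_ss)/(T₀ − T_ss)] = −895.808 · ln(0.365235) = 902.272 s.

902.3 s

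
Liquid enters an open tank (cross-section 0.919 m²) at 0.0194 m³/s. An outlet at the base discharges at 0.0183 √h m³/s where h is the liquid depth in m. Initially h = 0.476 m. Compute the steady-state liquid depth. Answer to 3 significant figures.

1.12 m

Level balance: A dh/dt = 0.0194 − 0.0183 √h. Setting dh/dt = 0:
Q_in = 0.0183 √h_ss ⇒ √h_ss = 0.0194/0.0183 = 1.0601.
h_ss = 1.0601² = 1.1238 m. (Since h₀ = 0.476 m < h_ss, the level will rise toward this value.)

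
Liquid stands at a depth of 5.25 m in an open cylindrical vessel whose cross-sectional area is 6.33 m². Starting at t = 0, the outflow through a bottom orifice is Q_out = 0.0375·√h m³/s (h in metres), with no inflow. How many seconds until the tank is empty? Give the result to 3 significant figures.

774 s

With no inflow, A dh/dt = −0.0375 √h.
Separate and integrate: 2(√h − √h₀) = −(0.0375/A) t.
Tank is empty when √h = 0: t_empty = 2A√h₀/0.0375.
t_empty = 2·6.33·√5.25/0.0375 = 12.660·2.2913/0.0375 = 773.54 s.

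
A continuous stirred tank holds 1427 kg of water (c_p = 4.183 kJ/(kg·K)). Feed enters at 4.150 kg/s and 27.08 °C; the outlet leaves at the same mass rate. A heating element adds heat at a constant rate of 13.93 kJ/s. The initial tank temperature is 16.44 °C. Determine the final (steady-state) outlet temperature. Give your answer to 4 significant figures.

Heat balance on the well-mixed liquid: M c_p dT/dt = ṁ c_p (T_in − T) + 13.93.
At steady state dT/dt = 0 ⇒ T_ss = T_in + Q̇/(ṁ c_p) = 27.08 + 13.93/(4.150·4.183) = 27.8824 °C.

27.88 °C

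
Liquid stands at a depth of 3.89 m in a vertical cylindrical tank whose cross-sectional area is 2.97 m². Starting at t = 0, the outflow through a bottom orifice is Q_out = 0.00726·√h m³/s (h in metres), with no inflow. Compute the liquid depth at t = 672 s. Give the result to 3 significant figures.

A dh/dt = −Q_out = −0.00726 √h.
This is separable: 2 d(√h)/dt = −0.00726/A, so √h = √h₀ − (0.00726/(2A)) t.
√h = √3.89 − 0.00726·672/(2·2.97) = 1.9723 − 0.82133 = 1.1510.
h = 1.1510² = 1.3247 m.

1.32 m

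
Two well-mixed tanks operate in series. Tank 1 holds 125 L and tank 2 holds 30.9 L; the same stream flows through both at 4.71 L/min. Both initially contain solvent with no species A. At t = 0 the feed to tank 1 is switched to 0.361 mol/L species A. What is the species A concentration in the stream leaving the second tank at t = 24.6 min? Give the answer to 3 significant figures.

0.174 mol/L

Species balance on tank i: dCᵢ/dt = (Cᵢ₋₁ − Cᵢ)/τᵢ with τᵢ = Vᵢ/Q.
τ₁ = 125/4.71 = 26.539 min; τ₂ = 30.9/4.71 = 6.5605 min.
Tank 1: C₁ = C_in(1 − e^(−t/τ₁)). Tank 2 (τ₁ ≠ τ₂): C₂ = C_in[1 − (τ₁ e^(−t/τ₁) − τ₂ e^(−t/τ₂))/(τ₁ − τ₂)].
At t = 24.6: e^(−t/τ₁) = 0.39577, e^(−t/τ₂) = 0.023525.
C₂ = 0.361·[1 − (26.539·0.39577 − 6.5605·0.023525)/(19.979)] = 0.361·0.48200 = 0.17400 mol/L.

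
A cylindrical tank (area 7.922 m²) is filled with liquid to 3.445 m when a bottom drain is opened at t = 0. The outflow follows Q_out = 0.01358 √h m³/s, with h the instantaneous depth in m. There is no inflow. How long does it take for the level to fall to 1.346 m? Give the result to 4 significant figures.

Mass balance (ρ constant): A dh/dt = −0.01358 √h.
Separate and integrate: 2(√h − √h₀) = −(0.01358/A) t.
t = 2A(√h₀ − √h)/0.01358 = 2·7.922·(√3.445 − √1.346)/0.01358
  = 15.8440 × (1.85607 − 1.16017) / 0.01358 = 811.916 s.

811.9 s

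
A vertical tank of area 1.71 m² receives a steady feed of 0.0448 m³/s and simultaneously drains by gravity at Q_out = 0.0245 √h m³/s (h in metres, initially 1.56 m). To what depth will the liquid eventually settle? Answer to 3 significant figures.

3.34 m

A dh/dt = Q_in − 0.0245 √h. Steady state requires inflow = outflow:
Q_in = 0.0245 √h_ss ⇒ √h_ss = 0.0448/0.0245 = 1.8286.
h_ss = 1.8286² = 3.3437 m. (Since h₀ = 1.56 m < h_ss, the level will rise toward this value.)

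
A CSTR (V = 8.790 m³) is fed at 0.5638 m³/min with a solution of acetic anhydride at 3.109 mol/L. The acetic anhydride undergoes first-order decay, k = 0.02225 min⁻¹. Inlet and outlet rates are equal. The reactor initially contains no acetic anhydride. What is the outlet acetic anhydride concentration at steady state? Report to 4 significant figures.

2.308 mol/L

Species balance: V dC/dt = Q C_in − Q C − k V C.
At steady state: 0 = Q C_in − (Q + kV) C_ss, so C_ss = Q C_in/(Q + kV).
C_ss = 0.5638·3.109/(0.5638 + 0.02225·8.790) = 1.75285/0.759377 = 2.30828 mol/L.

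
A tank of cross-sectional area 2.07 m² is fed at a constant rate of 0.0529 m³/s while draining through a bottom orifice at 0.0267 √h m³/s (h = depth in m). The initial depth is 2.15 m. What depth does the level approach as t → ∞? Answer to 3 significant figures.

3.93 m

A dh/dt = Q_in − 0.0267 √h. Steady state requires inflow = outflow:
Q_in = 0.0267 √h_ss ⇒ √h_ss = 0.0529/0.0267 = 1.9813.
h_ss = 1.9813² = 3.9254 m. (Since h₀ = 2.15 m < h_ss, the level will rise toward this value.)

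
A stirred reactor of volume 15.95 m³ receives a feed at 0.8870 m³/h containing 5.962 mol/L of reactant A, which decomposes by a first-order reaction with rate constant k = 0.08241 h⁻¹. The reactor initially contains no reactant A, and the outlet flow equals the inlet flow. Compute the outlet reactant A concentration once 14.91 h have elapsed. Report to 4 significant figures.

Species balance: V dC/dt = Q C_in − Q C − k V C.
This is linear with rate a = Q/V + k = 0.138021 h⁻¹.
C_ss = Q C_in/(Q + kV) = 2.40220 mol/L; C(t) = C_ss + (C₀ − C_ss) e^(−a t).
C(14.91) = 2.40220 + (-2.40220)·e^(−0.138021·14.91) = 2.40220 + (-2.40220)·0.127722 = 2.09538 mol/L.

2.095 mol/L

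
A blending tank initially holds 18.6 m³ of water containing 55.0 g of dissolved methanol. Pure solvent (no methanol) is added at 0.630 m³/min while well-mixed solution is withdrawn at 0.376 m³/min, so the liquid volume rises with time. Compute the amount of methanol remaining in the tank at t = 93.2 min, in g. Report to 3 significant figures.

Total volume: dV/dt = Q_in − Q_out = 0.25400 m³/min, so V(t) = 18.6 + 0.25400 t and V(93.2) = 42.273 m³.
No methanol enters, so dm/dt = −Q_out · (m/V).
Separate: dm/m = −Q_out dt/V(t) ⇒ ln(m/m₀) = −(Q_out/(Q_in−Q_out)) ln(V/V₀).
m = m₀ (V₀/V)^(Q_out/(Q_in−Q_out)) = 55.0 × (18.6/42.273)^(1.4803) = 16.314 g.

16.3 g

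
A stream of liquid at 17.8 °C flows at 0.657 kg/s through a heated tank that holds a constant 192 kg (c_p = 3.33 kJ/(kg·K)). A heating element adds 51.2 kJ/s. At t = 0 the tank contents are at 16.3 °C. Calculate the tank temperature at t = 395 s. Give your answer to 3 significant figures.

34.8 °C

M c_p dT/dt = ṁ c_p (T_in − T) + Q̇.
τ = M/ṁ = 292.24 s; T_ss = T_in + Q̇/(ṁ c_p) = 17.8 + 51.2/(0.657·3.33) = 41.202 °C.
T approaches T_ss exponentially: T(t) = T_ss + (T₀ − T_ss) e^(−t/τ).
T(395) = 41.202 + (-24.902)·e^(−395/292.24) = 41.202 + (-24.902)·0.25882 = 34.757 °C.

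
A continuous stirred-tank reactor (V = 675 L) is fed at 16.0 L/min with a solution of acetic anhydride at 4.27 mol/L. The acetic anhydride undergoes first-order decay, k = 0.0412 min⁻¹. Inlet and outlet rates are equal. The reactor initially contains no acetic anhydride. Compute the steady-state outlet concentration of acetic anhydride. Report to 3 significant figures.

V dC/dt = Q(C_in − C) − k V C.
At steady state: 0 = Q C_in − (Q + kV) C_ss, so C_ss = Q C_in/(Q + kV).
C_ss = 16.0·4.27/(16.0 + 0.0412·675) = 68.320/43.810 = 1.5595 mol/L.

1.56 mol/L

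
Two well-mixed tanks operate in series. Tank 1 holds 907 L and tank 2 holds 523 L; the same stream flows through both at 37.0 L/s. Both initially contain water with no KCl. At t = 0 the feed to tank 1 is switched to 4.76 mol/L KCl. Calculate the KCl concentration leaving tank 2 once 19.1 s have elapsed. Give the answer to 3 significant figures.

1.28 mol/L

Species balance on tank i: dCᵢ/dt = (Cᵢ₋₁ − Cᵢ)/τᵢ with τᵢ = Vᵢ/Q.
τ₁ = 907/37.0 = 24.514 s; τ₂ = 523/37.0 = 14.135 s.
Tank 1: C₁ = C_in(1 − e^(−t/τ₁)). Tank 2 (τ₁ ≠ τ₂): C₂ = C_in[1 − (τ₁ e^(−t/τ₁) − τ₂ e^(−t/τ₂))/(τ₁ − τ₂)].
At t = 19.1: e^(−t/τ₁) = 0.45879, e^(−t/τ₂) = 0.25892.
C₂ = 4.76·[1 − (24.514·0.45879 − 14.135·0.25892)/(10.378)] = 4.76·0.26899 = 1.2804 mol/L.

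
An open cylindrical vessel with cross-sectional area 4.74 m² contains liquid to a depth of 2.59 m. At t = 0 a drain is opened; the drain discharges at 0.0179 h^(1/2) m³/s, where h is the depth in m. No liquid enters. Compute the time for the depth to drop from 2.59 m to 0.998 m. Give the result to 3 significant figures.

Unsteady balance on liquid volume: A dh/dt = −0.0179 √h.
∫ h^(−1/2) dh = −(0.0179/A) ∫ dt, giving 2√h = 2√h₀ − (0.0179/A) t.
t = 2A(√h₀ − √h)/0.0179 = 2·4.74·(√2.59 − √0.998)/0.0179
  = 9.4800 × (1.6093 − 0.99900) / 0.0179 = 323.25 s.

323 s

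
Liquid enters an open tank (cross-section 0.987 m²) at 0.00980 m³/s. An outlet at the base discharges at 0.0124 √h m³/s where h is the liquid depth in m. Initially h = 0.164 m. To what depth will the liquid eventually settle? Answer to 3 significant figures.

Level balance: A dh/dt = 0.00980 − 0.0124 √h. Setting dh/dt = 0:
Q_in = 0.0124 √h_ss ⇒ √h_ss = 0.00980/0.0124 = 0.79032.
h_ss = 0.79032² = 0.62461 m. (Since h₀ = 0.164 m < h_ss, the level will rise toward this value.)

0.625 m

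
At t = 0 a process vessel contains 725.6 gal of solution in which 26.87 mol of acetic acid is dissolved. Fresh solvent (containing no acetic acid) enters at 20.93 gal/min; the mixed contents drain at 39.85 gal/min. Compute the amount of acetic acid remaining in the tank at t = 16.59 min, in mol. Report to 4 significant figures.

Let m(t) be the amount of acetic acid. Volume: V(t) = V₀ + (Q_in − Q_out) t = 725.6 − 18.9200 t; V(16.59) = 411.717 gal.
Species balance (pure solvent in): dm/dt = −Q_out · m/V(t).
Separate: dm/m = −Q_out dt/V(t) ⇒ ln(m/m₀) = −(Q_out/(Q_in−Q_out)) ln(V/V₀).
m = m₀ (V₀/V)^(Q_out/(Q_in−Q_out)) = 26.87 × (725.6/411.717)^(-2.10624) = 8.14566 mol.

8.146 mol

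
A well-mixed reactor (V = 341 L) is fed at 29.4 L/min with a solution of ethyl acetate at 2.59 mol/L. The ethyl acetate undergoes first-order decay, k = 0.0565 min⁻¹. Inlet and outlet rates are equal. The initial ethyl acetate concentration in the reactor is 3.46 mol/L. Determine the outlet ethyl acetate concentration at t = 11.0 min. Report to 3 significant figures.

Species balance: V dC/dt = Q C_in − Q C − k V C.
This is linear with rate a = Q/V + k = 0.14272 min⁻¹.
C_ss = Q C_in/(Q + kV) = 1.5646 mol/L; C(t) = C_ss + (C₀ − C_ss) e^(−a t).
C(11.0) = 1.5646 + (1.8954)·e^(−0.14272·11.0) = 1.5646 + (1.8954)·0.20807 = 1.9590 mol/L.

1.96 mol/L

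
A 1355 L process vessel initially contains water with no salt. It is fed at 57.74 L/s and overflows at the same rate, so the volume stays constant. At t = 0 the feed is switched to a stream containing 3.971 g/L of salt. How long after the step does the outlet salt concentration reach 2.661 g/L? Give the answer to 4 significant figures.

26.02 s

Species balance: V dC/dt = Q(C_in − C) ⇒ τ = V/Q = 23.4673 s.
C(t) = C_in + (C₀ − C_in) e^(−t/τ). Set C = 2.661 and solve for t:
e^(−t/τ) = (C − C_in)/(C₀ − C_in) = (2.661 − 3.971)/(0 − 3.971) = 0.329892
t = −τ ln(…) = 23.4673 × 1.10899 = 26.0250 s.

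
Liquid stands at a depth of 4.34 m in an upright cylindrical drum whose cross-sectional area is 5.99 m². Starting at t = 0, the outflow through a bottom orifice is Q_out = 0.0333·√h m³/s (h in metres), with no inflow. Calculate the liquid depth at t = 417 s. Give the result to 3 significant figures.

Unsteady balance on liquid volume: A dh/dt = −0.0333 √h.
∫ h^(−1/2) dh = −(0.0333/A) ∫ dt, giving 2√h = 2√h₀ − (0.0333/A) t.
√h = √4.34 − 0.0333·417/(2·5.99) = 2.0833 − 1.1591 = 0.92416.
h = 0.92416² = 0.85407 m.

0.854 m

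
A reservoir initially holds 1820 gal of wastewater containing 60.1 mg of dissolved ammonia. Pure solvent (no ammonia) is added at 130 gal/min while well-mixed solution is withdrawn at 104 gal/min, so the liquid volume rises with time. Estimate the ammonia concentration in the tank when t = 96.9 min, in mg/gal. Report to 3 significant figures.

Total volume: dV/dt = Q_in − Q_out = 26.000 gal/min, so V(t) = 1820 + 26.000 t and V(96.9) = 4339.4 gal.
Species balance (pure solvent in): dm/dt = −Q_out · m/V(t).
Separate: dm/m = −Q_out dt/V(t) ⇒ ln(m/m₀) = −(Q_out/(Q_in−Q_out)) ln(V/V₀).
m = m₀ (V₀/V)^(Q_out/(Q_in−Q_out)) = 60.1 × (1820/4339.4)^(4.0000) = 1.8597 mg.
C = m/V = 1.8597/4339.4 = 0.00042856 mg/gal.

0.000429 mg/gal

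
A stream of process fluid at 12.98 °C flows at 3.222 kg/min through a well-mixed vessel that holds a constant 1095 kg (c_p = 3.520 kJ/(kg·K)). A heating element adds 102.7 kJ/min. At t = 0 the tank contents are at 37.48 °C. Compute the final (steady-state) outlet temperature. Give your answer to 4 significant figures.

Heat balance on the well-mixed liquid: M c_p dT/dt = ṁ c_p (T_in − T) + 102.7.
At steady state dT/dt = 0 ⇒ T_ss = T_in + Q̇/(ṁ c_p) = 12.98 + 102.7/(3.222·3.520) = 22.0353 °C.

22.04 °C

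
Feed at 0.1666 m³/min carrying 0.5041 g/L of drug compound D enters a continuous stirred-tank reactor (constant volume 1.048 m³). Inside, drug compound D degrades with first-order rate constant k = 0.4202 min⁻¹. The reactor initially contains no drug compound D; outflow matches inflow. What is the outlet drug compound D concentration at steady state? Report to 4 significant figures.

Accumulation = in − out − consumed: V dC/dt = Q C_in − Q C − k V C.
Steady state (dC/dt = 0): C_ss = Q C_in/(Q + kV) = C_in/(1 + kV/Q).
C_ss = 0.1666·0.5041/(0.1666 + 0.4202·1.048) = 0.0839831/0.606970 = 0.138365 g/L.

0.1384 g/L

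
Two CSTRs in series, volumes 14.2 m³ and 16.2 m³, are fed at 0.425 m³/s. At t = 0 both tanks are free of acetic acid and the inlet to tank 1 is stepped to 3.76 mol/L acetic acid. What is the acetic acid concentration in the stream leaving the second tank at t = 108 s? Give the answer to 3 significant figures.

Each tank obeys Vᵢ dCᵢ/dt = Q(Cᵢ₋₁ − Cᵢ), so τᵢ = Vᵢ/Q.
τ₁ = 14.2/0.425 = 33.412 s; τ₂ = 16.2/0.425 = 38.118 s.
Solving the cascade with C₁(0)=C₂(0)=0 gives C₂(t) = C_in[1 − (τ₁ e^(−t/τ₁) − τ₂ e^(−t/τ₂))/(τ₁ − τ₂)].
At t = 108: e^(−t/τ₁) = 0.039463, e^(−t/τ₂) = 0.058816.
C₂ = 3.76·[1 − (33.412·0.039463 − 38.118·0.058816)/(-4.7059)] = 3.76·0.80377 = 3.0222 mol/L.

3.02 mol/L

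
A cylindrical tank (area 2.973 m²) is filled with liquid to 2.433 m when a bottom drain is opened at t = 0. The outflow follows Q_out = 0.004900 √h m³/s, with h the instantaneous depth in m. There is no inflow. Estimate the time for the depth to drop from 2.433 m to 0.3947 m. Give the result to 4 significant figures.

1130 s

With no inflow, A dh/dt = −0.004900 √h.
Separate and integrate: 2(√h − √h₀) = −(0.004900/A) t.
t = 2A(√h₀ − √h)/0.004900 = 2·2.973·(√2.433 − √0.3947)/0.004900
  = 5.94600 × (1.55981 − 0.628252) / 0.004900 = 1130.41 s.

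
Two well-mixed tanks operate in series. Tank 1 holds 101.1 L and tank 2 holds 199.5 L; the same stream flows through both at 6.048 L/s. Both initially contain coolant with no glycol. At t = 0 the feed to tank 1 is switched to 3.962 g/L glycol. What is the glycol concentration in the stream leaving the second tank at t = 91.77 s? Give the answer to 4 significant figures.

3.482 g/L

Each tank obeys Vᵢ dCᵢ/dt = Q(Cᵢ₋₁ − Cᵢ), so τᵢ = Vᵢ/Q.
τ₁ = 101.1/6.048 = 16.7163 s; τ₂ = 199.5/6.048 = 32.9861 s.
Solving the cascade with C₁(0)=C₂(0)=0 gives C₂(t) = C_in[1 − (τ₁ e^(−t/τ₁) − τ₂ e^(−t/τ₂))/(τ₁ − τ₂)].
At t = 91.77: e^(−t/τ₁) = 0.00412842, e^(−t/τ₂) = 0.0619096.
C₂ = 3.962·[1 − (16.7163·0.00412842 − 32.9861·0.0619096)/(-16.2698)] = 3.962·0.878724 = 3.48150 g/L.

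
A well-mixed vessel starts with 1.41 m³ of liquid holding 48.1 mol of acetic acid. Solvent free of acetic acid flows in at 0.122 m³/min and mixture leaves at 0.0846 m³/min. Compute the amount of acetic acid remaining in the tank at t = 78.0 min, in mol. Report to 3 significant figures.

3.81 mol

Let m(t) be the amount of acetic acid. Volume: V(t) = V₀ + (Q_in − Q_out) t = 1.41 + 0.037400 t; V(78.0) = 4.3272 m³.
Solute balance: dm/dt = 0 − Q_out C = −Q_out m/V(t).
dm/m = −Q_out dt/(V₀ + 0.037400 t); integrating gives ln(m/m₀) = −(Q_out/(Q_in−Q_out)) ln(V/V₀).
m = m₀ (V₀/V)^(Q_out/(Q_in−Q_out)) = 48.1 × (1.41/4.3272)^(2.2620) = 3.8068 mol.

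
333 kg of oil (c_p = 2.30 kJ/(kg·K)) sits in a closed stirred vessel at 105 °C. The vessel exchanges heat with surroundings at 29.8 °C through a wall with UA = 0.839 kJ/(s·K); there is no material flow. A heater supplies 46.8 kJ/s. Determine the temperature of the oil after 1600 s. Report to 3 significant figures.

88.9 °C

Heat balance on the well-mixed liquid: M c_p dT/dt = −UA(T − T_amb) + Q̇.
dT/dt = (T_ss − T)/τ with T_ss = T_amb + Q̇/UA = 29.8 + 46.8/0.839 = 85.581 °C, τ = M c_p/UA = 333·2.30/0.839 = 912.87 s.
Integrating: T(t) = T_ss + (T₀ − T_ss) e^(−t/τ).
T(1600) = 85.581 + (19.419)·0.17330 = 88.946 °C.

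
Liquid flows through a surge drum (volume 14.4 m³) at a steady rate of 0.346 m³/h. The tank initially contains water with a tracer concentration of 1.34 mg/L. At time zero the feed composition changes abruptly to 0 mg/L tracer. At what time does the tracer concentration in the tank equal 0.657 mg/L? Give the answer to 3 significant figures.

29.7 h

Species balance on the tank: V dC/dt = Q(C_in − C), so τ = V/Q = 41.618 h.
C(t) = C_in + (C₀ − C_in) e^(−t/τ). Set C = 0.657 and solve for t:
e^(−t/τ) = (C − C_in)/(C₀ − C_in) = (0.657 − 0)/(1.34 − 0) = 0.49030
t = −τ ln(…) = 41.618 × 0.71274 = 29.663 h.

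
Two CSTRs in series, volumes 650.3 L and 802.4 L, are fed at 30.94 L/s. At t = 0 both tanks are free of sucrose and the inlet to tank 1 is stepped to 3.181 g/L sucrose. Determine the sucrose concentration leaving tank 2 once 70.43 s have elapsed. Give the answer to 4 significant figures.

2.548 g/L

Time constants: τᵢ = Vᵢ/Q for each well-mixed tank.
τ₁ = 650.3/30.94 = 21.0181 s; τ₂ = 802.4/30.94 = 25.9341 s.
Solving the cascade with C₁(0)=C₂(0)=0 gives C₂(t) = C_in[1 − (τ₁ e^(−t/τ₁) − τ₂ e^(−t/τ₂))/(τ₁ − τ₂)].
At t = 70.43: e^(−t/τ₁) = 0.0350520, e^(−t/τ₂) = 0.0661564.
C₂ = 3.181·[1 − (21.0181·0.0350520 − 25.9341·0.0661564)/(-4.91597)] = 3.181·0.800857 = 2.54753 g/L.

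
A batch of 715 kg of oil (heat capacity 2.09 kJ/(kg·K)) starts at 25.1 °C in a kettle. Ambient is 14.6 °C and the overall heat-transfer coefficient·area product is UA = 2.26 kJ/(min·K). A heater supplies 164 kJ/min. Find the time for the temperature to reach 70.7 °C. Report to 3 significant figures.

877 min

Heat balance on the well-mixed liquid: M c_p dT/dt = −UA(T − T_amb) + Q̇.
τ = M c_p/UA = 661.22 min; T_ss = T_amb + Q̇/UA = 14.6 + 164/2.26 = 87.166 °C.
T(t) = T_ss + (T₀ − T_ss)e^(−t/τ); set T = 70.7:
t = −τ ln[(T − T_ss)/(T₀ − T_ss)] = −661.22 · ln(0.26530) = 877.36 min.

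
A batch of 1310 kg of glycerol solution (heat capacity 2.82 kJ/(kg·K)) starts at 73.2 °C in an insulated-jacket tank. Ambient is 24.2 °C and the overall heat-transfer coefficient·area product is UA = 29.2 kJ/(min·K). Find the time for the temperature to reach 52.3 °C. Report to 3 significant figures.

70.3 min

M c_p dT/dt = −UA(T − T_amb).
τ = M c_p/UA = 126.51 min; T_ss = T_amb = 24.200 °C.
T(t) = T_ss + (T₀ − T_ss)e^(−t/τ); set T = 52.3:
t = −τ ln[(T − T_ss)/(T₀ − T_ss)] = −126.51 · ln(0.57347) = 70.348 min.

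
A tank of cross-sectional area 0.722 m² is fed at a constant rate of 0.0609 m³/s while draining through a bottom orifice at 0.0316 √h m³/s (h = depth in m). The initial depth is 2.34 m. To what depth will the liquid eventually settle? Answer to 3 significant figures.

3.71 m

Level balance: A dh/dt = 0.0609 − 0.0316 √h. Setting dh/dt = 0:
Q_in = 0.0316 √h_ss ⇒ √h_ss = 0.0609/0.0316 = 1.9272.
h_ss = 1.9272² = 3.7142 m. (Since h₀ = 2.34 m < h_ss, the level will rise toward this value.)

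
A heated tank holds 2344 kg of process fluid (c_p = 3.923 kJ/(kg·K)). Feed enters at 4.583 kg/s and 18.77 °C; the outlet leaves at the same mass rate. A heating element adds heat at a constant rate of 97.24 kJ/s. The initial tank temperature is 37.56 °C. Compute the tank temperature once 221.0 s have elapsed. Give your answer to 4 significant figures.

Unsteady energy balance on the tank contents: M c_p dT/dt = ṁ c_p (T_in − T) + 97.24.
τ = M/ṁ = 511.455 s; T_ss = T_in + Q̇/(ṁ c_p) = 18.77 + 97.24/(4.583·3.923) = 24.1785 °C.
This is linear first-order; T(t) = T_ss + (T₀ − T_ss) e^(−t/τ).
T(221.0) = 24.1785 + (13.3815)·e^(−221.0/511.455) = 24.1785 + (13.3815)·0.649144 = 32.8650 °C.

32.87 °C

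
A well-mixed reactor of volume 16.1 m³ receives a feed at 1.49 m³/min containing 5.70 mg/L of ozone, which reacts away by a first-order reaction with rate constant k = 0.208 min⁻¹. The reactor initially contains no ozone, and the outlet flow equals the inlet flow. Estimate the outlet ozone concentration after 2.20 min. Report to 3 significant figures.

0.849 mg/L

V dC/dt = Q(C_in − C) − k V C.
dC/dt = (Q/V) C_in − (Q/V + k) C; effective rate a = Q/V + k = 0.092547 + 0.208 = 0.30055 min⁻¹.
C_ss = Q C_in/(Q + kV) = 1.7552 mg/L; C(t) = C_ss + (C₀ − C_ss) e^(−a t).
C(2.20) = 1.7552 + (-1.7552)·e^(−0.30055·2.20) = 1.7552 + (-1.7552)·0.51623 = 0.84911 mg/L.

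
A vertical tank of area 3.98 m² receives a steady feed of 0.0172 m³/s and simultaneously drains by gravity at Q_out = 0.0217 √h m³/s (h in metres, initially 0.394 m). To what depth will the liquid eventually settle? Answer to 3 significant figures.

0.628 m

Level balance: A dh/dt = 0.0172 − 0.0217 √h. Setting dh/dt = 0:
Q_in = 0.0217 √h_ss ⇒ √h_ss = 0.0172/0.0217 = 0.79263.
h_ss = 0.79263² = 0.62826 m. (Since h₀ = 0.394 m < h_ss, the level will rise toward this value.)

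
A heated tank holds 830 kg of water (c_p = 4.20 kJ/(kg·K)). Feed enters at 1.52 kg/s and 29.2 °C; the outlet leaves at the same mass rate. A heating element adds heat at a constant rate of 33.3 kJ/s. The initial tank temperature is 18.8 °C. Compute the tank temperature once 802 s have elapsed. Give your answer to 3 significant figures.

30.8 °C

M c_p dT/dt = ṁ c_p (T_in − T) + Q̇.
τ = M/ṁ = 546.05 s; T_ss = T_in + Q̇/(ṁ c_p) = 29.2 + 33.3/(1.52·4.20) = 34.416 °C.
This is linear first-order; T(t) = T_ss + (T₀ − T_ss) e^(−t/τ).
T(802) = 34.416 + (-15.616)·e^(−802/546.05) = 34.416 + (-15.616)·0.23022 = 30.821 °C.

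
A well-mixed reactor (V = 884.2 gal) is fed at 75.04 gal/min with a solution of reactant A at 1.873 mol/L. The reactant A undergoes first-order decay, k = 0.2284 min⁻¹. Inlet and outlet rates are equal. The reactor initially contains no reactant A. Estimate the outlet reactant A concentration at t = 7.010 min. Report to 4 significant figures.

0.4510 mol/L

Accumulation = in − out − consumed: V dC/dt = Q C_in − Q C − k V C.
This is linear with rate a = Q/V + k = 0.313268 min⁻¹.
C_ss = Q C_in/(Q + kV) = 0.507416 mol/L; C(t) = C_ss + (C₀ − C_ss) e^(−a t).
C(7.010) = 0.507416 + (-0.507416)·e^(−0.313268·7.010) = 0.507416 + (-0.507416)·0.111247 = 0.450968 mol/L.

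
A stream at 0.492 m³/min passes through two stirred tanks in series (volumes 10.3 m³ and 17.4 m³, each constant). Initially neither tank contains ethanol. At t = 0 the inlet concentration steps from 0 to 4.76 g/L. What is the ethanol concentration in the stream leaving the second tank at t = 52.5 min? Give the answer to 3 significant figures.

2.68 g/L

Each tank obeys Vᵢ dCᵢ/dt = Q(Cᵢ₋₁ − Cᵢ), so τᵢ = Vᵢ/Q.
τ₁ = 10.3/0.492 = 20.935 min; τ₂ = 17.4/0.492 = 35.366 min.
Tank 1: C₁ = C_in(1 − e^(−t/τ₁)). Tank 2 (τ₁ ≠ τ₂): C₂ = C_in[1 − (τ₁ e^(−t/τ₁) − τ₂ e^(−t/τ₂))/(τ₁ − τ₂)].
At t = 52.5: e^(−t/τ₁) = 0.081450, e^(−t/τ₂) = 0.22662.
C₂ = 4.76·[1 − (20.935·0.081450 − 35.366·0.22662)/(-14.431)] = 4.76·0.56278 = 2.6788 g/L.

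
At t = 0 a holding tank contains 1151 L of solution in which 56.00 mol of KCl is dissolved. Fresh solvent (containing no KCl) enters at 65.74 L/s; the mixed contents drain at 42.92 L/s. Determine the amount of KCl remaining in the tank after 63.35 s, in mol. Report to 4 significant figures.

Let m(t) be the amount of KCl. Volume: V(t) = V₀ + (Q_in − Q_out) t = 1151 + 22.8200 t; V(63.35) = 2596.65 L.
Species balance (pure solvent in): dm/dt = −Q_out · m/V(t).
Separate: dm/m = −Q_out dt/V(t) ⇒ ln(m/m₀) = −(Q_out/(Q_in−Q_out)) ln(V/V₀).
m = m₀ (V₀/V)^(Q_out/(Q_in−Q_out)) = 56.00 × (1151/2596.65)^(1.88081) = 12.1235 mol.

12.12 mol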